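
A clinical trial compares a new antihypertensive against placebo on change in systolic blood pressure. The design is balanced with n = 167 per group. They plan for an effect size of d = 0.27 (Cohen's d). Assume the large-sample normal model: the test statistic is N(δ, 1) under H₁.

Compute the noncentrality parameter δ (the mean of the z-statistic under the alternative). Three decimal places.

δ ≈ 2.467

δ = d·√(n/2) = 0.27 × √(167/2) = 2.4672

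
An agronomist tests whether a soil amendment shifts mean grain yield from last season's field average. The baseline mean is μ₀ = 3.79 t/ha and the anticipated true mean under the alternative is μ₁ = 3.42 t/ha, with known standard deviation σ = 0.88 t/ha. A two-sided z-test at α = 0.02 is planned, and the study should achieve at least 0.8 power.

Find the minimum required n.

n = 57

Standardized effect: d = |μ₁ − μ₀| / σ = |3.42 − 3.79| / 0.88 = 0.4205
For power 0.8 need Φ(δ − z_{0.01}) = 0.8, so δ = z_{0.01} + z_{0.20} = 2.326 + 0.842 = 3.168.
(The Φ(−δ − z_{α/2}) term is vanishingly small for δ > 0 and is dropped in the standard sample-size formula.)
δ = d·√n ⇒ n = (δ/d)² = (3.168 / 0.4205)² = 56.77.
Rounding up, n = 57.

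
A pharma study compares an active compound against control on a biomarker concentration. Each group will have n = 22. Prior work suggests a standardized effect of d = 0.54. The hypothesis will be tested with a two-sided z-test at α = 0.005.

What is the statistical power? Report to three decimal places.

Power ≈ 0.155

Noncentrality parameter: δ = d·√(n/2) = 0.54 × √(22/2) = 1.7910
Critical value for a two-sided test at α = 0.005: z_{α/2} = 2.807.
Power = Φ(δ − 2.807) + Φ(−δ − 2.807) = Φ(-1.016) + Φ(-4.598) = 0.1548 + 0.0000 = 0.1548.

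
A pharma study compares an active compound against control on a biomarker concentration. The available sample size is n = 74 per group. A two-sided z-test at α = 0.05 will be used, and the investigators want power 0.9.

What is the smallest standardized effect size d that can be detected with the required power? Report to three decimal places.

Need Φ(δ − 1.960) = 0.9, so δ = 1.960 + 1.282 = 3.242.
(Lower-tail contribution to power is negligible for δ > 0.)
δ = d·√(n/2) ⇒ d = δ/√(n/2) = 3.242/√(74/2) = 0.5329.

d ≈ 0.533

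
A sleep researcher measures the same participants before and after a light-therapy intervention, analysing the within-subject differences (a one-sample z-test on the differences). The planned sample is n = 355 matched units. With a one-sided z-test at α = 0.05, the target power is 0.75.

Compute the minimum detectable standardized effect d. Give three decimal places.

d ≈ 0.123

Required noncentrality: δ = z_{0.05} + z_{0.25} = 1.645 + 0.674 = 2.319.
δ = d·√n ⇒ d = δ/√n = 2.319/√355 = 0.1231.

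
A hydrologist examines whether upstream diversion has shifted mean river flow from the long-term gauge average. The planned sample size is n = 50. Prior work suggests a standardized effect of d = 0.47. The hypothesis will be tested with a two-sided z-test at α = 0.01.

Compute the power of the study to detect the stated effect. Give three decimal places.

Noncentrality parameter: δ = d·√n = 0.47 × √50 = 3.3234
Critical value for a two-sided test at α = 0.01: z_{α/2} = 2.576.
Power = Φ(δ − 2.576) + Φ(−δ − 2.576) = Φ(0.748) + Φ(-5.899) = 0.7726 + 0.0000 = 0.7726.

Power ≈ 0.773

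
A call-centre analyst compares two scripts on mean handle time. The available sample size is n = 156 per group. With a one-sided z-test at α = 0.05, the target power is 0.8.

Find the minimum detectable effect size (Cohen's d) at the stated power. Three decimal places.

Need Φ(δ − 1.645) = 0.8, so δ = 1.645 + 0.842 = 2.486.
δ = d·√(n/2) ⇒ d = δ/√(n/2) = 2.486/√(156/2) = 0.2815.

d ≈ 0.282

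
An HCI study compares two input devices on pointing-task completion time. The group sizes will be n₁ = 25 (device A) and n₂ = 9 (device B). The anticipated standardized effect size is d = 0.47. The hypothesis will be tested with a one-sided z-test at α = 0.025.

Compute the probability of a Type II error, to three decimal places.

β ≈ 0.774

Noncentrality parameter: δ = d / √(1/n₁ + 1/n₂) = 0.47 / √(1/25 + 1/9) = 1.2091
Critical value for a one-sided test at α = 0.025: z_α = 1.960.
Power = P(Z > 1.960 − δ) = Φ(-0.751) = 0.2264.
Type II error: β = 1 − power = 1 − 0.2264 = 0.7736.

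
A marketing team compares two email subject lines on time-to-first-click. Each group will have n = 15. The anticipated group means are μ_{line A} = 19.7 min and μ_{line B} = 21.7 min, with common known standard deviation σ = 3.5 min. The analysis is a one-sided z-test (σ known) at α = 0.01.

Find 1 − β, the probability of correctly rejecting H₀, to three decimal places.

Standardized effect: d = |μ_{line A} − μ_{line B}| / σ = |19.7 − 21.7| / 3.5 = 0.5714
Noncentrality parameter: δ = d·√(n/2) = 0.5714 × √(15/2) = 1.5649
Critical value for a one-sided test at α = 0.01: z_α = 2.326.
Power = P(Z > 2.326 − δ) = Φ(-0.761) = 0.2232.

Power ≈ 0.223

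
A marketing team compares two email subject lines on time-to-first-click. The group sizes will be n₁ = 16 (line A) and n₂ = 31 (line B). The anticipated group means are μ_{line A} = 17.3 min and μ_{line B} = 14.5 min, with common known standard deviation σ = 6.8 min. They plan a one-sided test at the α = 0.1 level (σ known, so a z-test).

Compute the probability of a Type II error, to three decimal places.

β ≈ 0.478

Standardized effect: d = |μ_{line A} − μ_{line B}| / σ = |17.3 − 14.5| / 6.8 = 0.4118
Noncentrality parameter: δ = d / √(1/n₁ + 1/n₂) = 0.4118 / √(1/16 + 1/31) = 1.3376
One-sided α = 0.1 → critical value z_{0.1} = 1.282.
Power = Φ(δ − 1.282) = Φ(0.056) = 0.5224.
Type II error: β = 1 − power = 1 − 0.5224 = 0.4776.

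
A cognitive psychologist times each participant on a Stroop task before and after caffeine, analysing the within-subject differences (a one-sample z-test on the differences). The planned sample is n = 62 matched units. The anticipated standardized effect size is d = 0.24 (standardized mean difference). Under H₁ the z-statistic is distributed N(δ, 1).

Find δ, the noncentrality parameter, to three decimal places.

δ ≈ 1.890

δ = d·√n = 0.24 × √62 = 1.8898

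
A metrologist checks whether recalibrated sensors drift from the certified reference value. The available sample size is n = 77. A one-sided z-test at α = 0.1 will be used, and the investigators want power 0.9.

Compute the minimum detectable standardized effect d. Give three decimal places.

d ≈ 0.292

Need Φ(δ − 1.282) = 0.9, so δ = 1.282 + 1.282 = 2.563.
δ = d·√n ⇒ d = δ/√n = 2.563/√77 = 0.2921.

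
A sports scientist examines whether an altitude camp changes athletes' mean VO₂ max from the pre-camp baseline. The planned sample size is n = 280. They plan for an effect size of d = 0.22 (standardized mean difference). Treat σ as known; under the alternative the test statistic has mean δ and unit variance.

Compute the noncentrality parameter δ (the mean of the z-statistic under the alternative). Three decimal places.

δ = d·√n = 0.22 × √280 = 3.6813

δ ≈ 3.681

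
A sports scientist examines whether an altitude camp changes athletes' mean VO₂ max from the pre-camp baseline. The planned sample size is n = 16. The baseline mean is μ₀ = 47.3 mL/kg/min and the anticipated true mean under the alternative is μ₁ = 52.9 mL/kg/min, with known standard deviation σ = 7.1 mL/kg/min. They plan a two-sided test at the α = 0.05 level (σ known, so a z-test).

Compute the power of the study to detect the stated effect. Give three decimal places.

Standardized effect: d = |μ₁ − μ₀| / σ = |52.9 − 47.3| / 7.1 = 0.7887
Noncentrality parameter: δ = d·√n = 0.7887 × √16 = 3.1549
Critical value for a two-sided test at α = 0.05: z_{α/2} = 1.960.
Power = Φ(δ − 1.960) + Φ(−δ − 1.960) = Φ(1.195) + Φ(-5.115) = 0.8839 + 0.0000 = 0.8839.

Power ≈ 0.884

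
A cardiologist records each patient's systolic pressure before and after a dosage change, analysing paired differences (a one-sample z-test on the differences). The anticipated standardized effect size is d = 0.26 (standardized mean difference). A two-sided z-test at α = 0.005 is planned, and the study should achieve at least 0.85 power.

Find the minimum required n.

Set Φ(δ − 2.807) = 0.85; then δ − 2.807 = Φ⁻¹(0.85) = 1.036, giving δ = 3.843.
(The Φ(−δ − z_{α/2}) term is vanishingly small for δ > 0 and is dropped in the standard sample-size formula.)
δ = d·√n ⇒ n = (δ/d)² = (3.843 / 0.26)² = 218.52.
Round up to the next whole unit.

n = 219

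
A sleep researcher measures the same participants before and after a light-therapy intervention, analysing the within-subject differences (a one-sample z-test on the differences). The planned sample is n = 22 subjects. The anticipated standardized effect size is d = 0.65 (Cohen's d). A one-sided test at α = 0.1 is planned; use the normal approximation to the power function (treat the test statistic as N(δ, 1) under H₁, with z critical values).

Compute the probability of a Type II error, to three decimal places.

β ≈ 0.039

Noncentrality parameter: δ = d·√n = 0.65 × √22 = 3.0488
Critical value for a one-sided test at α = 0.1: z_α = 1.282.
Power = Φ(δ − 1.282) = Φ(1.767) = 0.9614.
Type II error: β = 1 − power = 1 − 0.9614 = 0.0386.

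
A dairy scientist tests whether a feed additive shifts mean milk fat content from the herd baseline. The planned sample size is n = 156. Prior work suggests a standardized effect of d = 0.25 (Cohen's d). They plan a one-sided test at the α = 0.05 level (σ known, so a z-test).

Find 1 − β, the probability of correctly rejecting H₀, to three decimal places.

Noncentrality parameter: δ = d·√n = 0.25 × √156 = 3.1225
Critical value for a one-sided test at α = 0.05: z_α = 1.645.
Power = P(Z > 1.645 − δ) = Φ(1.478) = 0.9302.

Power ≈ 0.930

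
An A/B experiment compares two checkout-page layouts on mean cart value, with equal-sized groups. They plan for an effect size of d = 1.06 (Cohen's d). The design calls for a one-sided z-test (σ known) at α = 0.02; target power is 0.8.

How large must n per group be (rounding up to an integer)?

n = 15 per group

For power 0.8 need Φ(δ − z_{0.02}) = 0.8, so δ = z_{0.02} + z_{0.20} = 2.054 + 0.842 = 2.895.
δ = d·√(n/2) ⇒ n = 2(δ/d)² = 2 × (2.895 / 1.06)² = 14.92.
Rounding up, n = 15 per group.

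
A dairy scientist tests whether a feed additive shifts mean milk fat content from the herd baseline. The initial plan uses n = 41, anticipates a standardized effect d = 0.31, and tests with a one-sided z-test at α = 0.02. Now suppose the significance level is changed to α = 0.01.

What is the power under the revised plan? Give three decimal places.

Power ≈ 0.366

δ = d·√n = 0.31 × √41 = 1.9850 (unchanged). New critical value: z_{0.01} = 2.326.
Revised power = P(Z > 2.326 − δ) = Φ(-0.341) = 0.3664.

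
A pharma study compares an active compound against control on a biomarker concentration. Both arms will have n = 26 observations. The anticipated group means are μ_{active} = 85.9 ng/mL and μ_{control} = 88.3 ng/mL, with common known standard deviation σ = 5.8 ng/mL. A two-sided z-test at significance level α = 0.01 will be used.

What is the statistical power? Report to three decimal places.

Power ≈ 0.139

Standardized effect: d = |μ_{active} − μ_{control}| / σ = |85.9 − 88.3| / 5.8 = 0.4138
Noncentrality parameter: δ = d·√(n/2) = 0.4138 × √(26/2) = 1.4920
Critical value for a two-sided test at α = 0.01: z_{α/2} = 2.576.
Power = Φ(δ − 2.576) + Φ(−δ − 2.576) = Φ(-1.084) + Φ(-4.068) = 0.1392 + 0.0000 = 0.1392.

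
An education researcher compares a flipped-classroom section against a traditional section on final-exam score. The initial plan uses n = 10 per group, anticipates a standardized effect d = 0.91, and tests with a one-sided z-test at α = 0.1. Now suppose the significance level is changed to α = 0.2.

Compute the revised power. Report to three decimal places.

δ = d·√(n/2) = 0.91 × √(10/2) = 2.0348 (unchanged). New critical value: z_{0.2} = 0.842.
Revised power = Φ(δ − 0.842) = Φ(1.193) = 0.8836.

Power ≈ 0.884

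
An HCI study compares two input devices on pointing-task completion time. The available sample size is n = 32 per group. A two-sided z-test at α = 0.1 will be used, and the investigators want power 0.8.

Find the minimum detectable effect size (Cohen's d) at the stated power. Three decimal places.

Need Φ(δ − 1.645) = 0.8, so δ = 1.645 + 0.842 = 2.486.
(The second rejection-region term Φ(−δ − z_{α/2}) is negligible and dropped.)
δ = d·√(n/2) ⇒ d = δ/√(n/2) = 2.486/√(32/2) = 0.6216.

d ≈ 0.622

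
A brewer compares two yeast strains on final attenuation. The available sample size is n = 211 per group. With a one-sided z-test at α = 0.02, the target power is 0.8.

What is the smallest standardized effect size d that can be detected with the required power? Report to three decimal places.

Required noncentrality: δ = z_{0.02} + z_{0.20} = 2.054 + 0.842 = 2.895.
δ = d·√(n/2) ⇒ d = δ/√(n/2) = 2.895/√(211/2) = 0.2819.

d ≈ 0.282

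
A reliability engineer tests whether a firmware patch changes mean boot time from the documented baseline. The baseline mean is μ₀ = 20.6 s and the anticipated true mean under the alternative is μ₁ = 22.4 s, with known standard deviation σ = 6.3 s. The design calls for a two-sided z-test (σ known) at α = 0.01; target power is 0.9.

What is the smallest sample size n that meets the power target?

Standardized effect: d = |μ₁ − μ₀| / σ = |22.4 − 20.6| / 6.3 = 0.2857
Set Φ(δ − 2.576) = 0.9; then δ − 2.576 = Φ⁻¹(0.9) = 1.282, giving δ = 3.857.
(Ignoring the negligible lower-tail rejection probability gives the usual closed-form inversion.)
δ = d·√n ⇒ n = (δ/d)² = (3.857 / 0.2857)² = 182.27.
Round up to the next whole unit.

n = 183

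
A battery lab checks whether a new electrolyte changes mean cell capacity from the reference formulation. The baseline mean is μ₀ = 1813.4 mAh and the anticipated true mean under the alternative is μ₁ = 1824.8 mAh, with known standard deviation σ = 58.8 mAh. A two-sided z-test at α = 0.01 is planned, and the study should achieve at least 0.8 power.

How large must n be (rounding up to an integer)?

Standardized effect: d = |μ₁ − μ₀| / σ = |1824.8 − 1813.4| / 58.8 = 0.1939
Set Φ(δ − 2.576) = 0.8; then δ − 2.576 = Φ⁻¹(0.8) = 0.842, giving δ = 3.417.
(For δ > 0 the lower-tail rejection region contributes negligibly to power, so the one-term inversion is standard.)
δ = d·√n ⇒ n = (δ/d)² = (3.417 / 0.1939)² = 310.71.
Rounding up, n = 311.

n = 311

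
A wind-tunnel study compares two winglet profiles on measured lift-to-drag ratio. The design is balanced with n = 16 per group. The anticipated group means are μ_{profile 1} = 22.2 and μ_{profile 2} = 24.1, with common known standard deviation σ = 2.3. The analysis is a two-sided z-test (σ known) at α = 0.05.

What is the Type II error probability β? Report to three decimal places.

β ≈ 0.353

Standardized effect: d = |μ_{profile 1} − μ_{profile 2}| / σ = |22.2 − 24.1| / 2.3 = 0.8261
Noncentrality parameter: δ = d·√(n/2) = 0.8261 × √(16/2) = 2.3365
Critical value for a two-sided test at α = 0.05: z_{α/2} = 1.960.
Power = Φ(δ − 1.960) + Φ(−δ − 1.960) = Φ(0.377) + Φ(-4.296) = 0.6468 + 0.0000 = 0.6468.
Type II error: β = 1 − power = 1 − 0.6468 = 0.3532.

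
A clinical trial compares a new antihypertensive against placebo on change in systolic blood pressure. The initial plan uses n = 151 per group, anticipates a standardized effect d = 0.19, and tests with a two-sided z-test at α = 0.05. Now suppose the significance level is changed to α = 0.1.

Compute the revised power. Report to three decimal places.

δ = d·√(n/2) = 0.19 × √(151/2) = 1.6509 (unchanged). New critical value: z_{0.05} = 1.645.
Revised power = Φ(δ − 1.645) + Φ(−δ − 1.645) = Φ(0.006) + Φ(-3.296) = 0.5024 + 0.0005 = 0.5029.

Power ≈ 0.503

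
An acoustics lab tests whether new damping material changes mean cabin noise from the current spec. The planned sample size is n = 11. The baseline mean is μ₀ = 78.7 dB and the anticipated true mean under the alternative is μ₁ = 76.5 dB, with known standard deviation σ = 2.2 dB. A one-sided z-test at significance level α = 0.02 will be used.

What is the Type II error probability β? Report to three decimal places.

β ≈ 0.103

Standardized effect: d = |μ₁ − μ₀| / σ = |76.5 − 78.7| / 2.2 = 1.0000
Noncentrality parameter: δ = d·√n = 1.0000 × √11 = 3.3166
One-sided α = 0.02 → critical value z_{0.02} = 2.054.
Power = P(Z > 2.054 − δ) = Φ(1.263) = 0.8967.
Type II error: β = 1 − power = 1 − 0.8967 = 0.1033.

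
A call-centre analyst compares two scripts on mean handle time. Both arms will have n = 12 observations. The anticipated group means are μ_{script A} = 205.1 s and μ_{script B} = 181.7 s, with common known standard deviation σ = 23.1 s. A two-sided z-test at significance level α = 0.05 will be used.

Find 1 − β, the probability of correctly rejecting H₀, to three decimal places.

Standardized effect: d = |μ_{script A} − μ_{script B}| / σ = |205.1 − 181.7| / 23.1 = 1.0130
Noncentrality parameter: λ = d·√(n/2) = 1.0130 × √(12/2) = 2.4813
Two-sided α = 0.05 → critical value z_{0.025} = 1.960.
Power = Φ(λ − 1.960) + Φ(−λ − 1.960) = Φ(0.521) + Φ(-4.441) = 0.6989 + 0.0000 = 0.6989.

Power ≈ 0.699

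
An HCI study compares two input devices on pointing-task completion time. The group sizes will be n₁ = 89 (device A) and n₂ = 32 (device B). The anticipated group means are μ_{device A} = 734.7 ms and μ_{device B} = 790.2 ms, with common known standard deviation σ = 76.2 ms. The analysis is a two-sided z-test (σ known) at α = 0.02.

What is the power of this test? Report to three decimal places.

Standardized effect: d = |μ_{device A} − μ_{device B}| / σ = |734.7 − 790.2| / 76.2 = 0.7283
Noncentrality parameter: δ = d / √(1/n₁ + 1/n₂) = 0.7283 / √(1/89 + 1/32) = 3.5336
Two-sided α = 0.02 → critical value z_{0.01} = 2.326.
Power = Φ(δ − 2.326) + Φ(−δ − 2.326) = Φ(1.207) + Φ(-5.860) = 0.8863 + 0.0000 = 0.8863.

Power ≈ 0.886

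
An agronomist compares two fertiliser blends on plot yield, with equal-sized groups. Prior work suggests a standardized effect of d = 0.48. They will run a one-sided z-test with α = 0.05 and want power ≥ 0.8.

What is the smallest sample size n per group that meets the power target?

n = 54 per group

Set Φ(δ − 1.645) = 0.8; then δ − 1.645 = Φ⁻¹(0.8) = 0.842, giving δ = 2.486.
δ = d·√(n/2) ⇒ n = 2(δ/d)² = 2 × (2.486 / 0.48)² = 53.67.
Rounding up, n = 54 per group.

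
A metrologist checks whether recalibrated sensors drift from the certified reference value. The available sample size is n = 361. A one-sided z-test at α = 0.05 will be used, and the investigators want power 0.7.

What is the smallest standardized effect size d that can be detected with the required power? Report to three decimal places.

Need Φ(δ − 1.645) = 0.7, so δ = 1.645 + 0.524 = 2.169.
δ = d·√n ⇒ d = δ/√n = 2.169/√361 = 0.1142.

d ≈ 0.114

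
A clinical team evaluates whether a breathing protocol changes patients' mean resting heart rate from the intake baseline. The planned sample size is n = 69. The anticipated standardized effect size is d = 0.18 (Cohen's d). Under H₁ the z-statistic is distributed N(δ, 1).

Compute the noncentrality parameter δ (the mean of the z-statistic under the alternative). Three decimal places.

δ = d·√n = 0.18 × √69 = 1.4952

δ ≈ 1.495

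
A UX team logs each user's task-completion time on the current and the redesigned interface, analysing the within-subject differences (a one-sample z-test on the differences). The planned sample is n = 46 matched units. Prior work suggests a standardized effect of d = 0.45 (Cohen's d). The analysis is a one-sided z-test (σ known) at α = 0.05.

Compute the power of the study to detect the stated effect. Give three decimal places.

Noncentrality parameter: δ = d·√n = 0.45 × √46 = 3.0520
Critical value for a one-sided test at α = 0.05: z_α = 1.645.
Power = Φ(δ − 1.645) = Φ(1.407) = 0.9203.

Power ≈ 0.920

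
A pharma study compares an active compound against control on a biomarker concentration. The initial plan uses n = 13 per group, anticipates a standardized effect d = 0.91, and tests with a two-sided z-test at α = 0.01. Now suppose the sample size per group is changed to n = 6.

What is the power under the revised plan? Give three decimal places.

With n = 6 per group: δ = d·√(n/2) = 0.91 × √(6/2) = 1.5762. Critical value z_{0.005} = 2.576.
Revised power = Φ(δ − 2.576) + Φ(−δ − 2.576) = Φ(-1.000) + Φ(-4.152) = 0.1587 + 0.0000 = 0.1588.

Power ≈ 0.159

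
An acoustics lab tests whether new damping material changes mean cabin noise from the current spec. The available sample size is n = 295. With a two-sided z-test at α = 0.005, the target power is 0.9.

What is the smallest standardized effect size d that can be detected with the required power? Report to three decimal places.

d ≈ 0.238

Need Φ(δ − 2.807) = 0.9, so δ = 2.807 + 1.282 = 4.089.
(Lower-tail contribution to power is negligible for δ > 0.)
δ = d·√n ⇒ d = δ/√n = 4.089/√295 = 0.2380.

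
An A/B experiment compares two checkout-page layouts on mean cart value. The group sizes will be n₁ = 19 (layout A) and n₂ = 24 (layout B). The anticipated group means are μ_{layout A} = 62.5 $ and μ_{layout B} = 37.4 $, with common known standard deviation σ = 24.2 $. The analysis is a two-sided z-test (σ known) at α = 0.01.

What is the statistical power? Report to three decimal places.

Power ≈ 0.789

Standardized effect: d = |μ_{layout A} − μ_{layout B}| / σ = |62.5 − 37.4| / 24.2 = 1.0372
Noncentrality parameter: δ = d / √(1/n₁ + 1/n₂) = 1.0372 / √(1/19 + 1/24) = 3.3776
Two-sided α = 0.01 → critical value z_{0.005} = 2.576.
Power = Φ(δ − 2.576) + Φ(−δ − 2.576) = Φ(0.802) + Φ(-5.953) = 0.7887 + 0.0000 = 0.7887.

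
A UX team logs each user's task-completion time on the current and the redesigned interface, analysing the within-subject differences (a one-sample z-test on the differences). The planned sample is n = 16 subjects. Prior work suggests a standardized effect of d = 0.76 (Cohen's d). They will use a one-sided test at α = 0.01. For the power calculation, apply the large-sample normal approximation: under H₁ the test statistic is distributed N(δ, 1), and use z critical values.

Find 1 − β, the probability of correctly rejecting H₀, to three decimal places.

Noncentrality parameter: δ = d·√n = 0.76 × √16 = 3.0400
One-sided α = 0.01 → critical value z_{0.01} = 2.326.
Power = Φ(δ − 2.326) = Φ(0.714) = 0.7623.

Power ≈ 0.762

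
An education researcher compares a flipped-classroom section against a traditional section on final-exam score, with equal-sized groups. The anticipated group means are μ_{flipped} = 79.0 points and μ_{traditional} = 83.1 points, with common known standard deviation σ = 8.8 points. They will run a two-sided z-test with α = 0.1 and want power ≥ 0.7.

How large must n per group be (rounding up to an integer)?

n = 44 per group

Standardized effect: d = |μ_{flipped} − μ_{traditional}| / σ = |79.0 − 83.1| / 8.8 = 0.4659
For power 0.7 need Φ(δ − z_{0.05}) = 0.7, so δ = z_{0.05} + z_{0.30} = 1.645 + 0.524 = 2.169.
(Ignoring the negligible lower-tail rejection probability gives the usual closed-form inversion.)
δ = d·√(n/2) ⇒ n = 2(δ/d)² = 2 × (2.169 / 0.4659)² = 43.36.
Round up to the next whole unit.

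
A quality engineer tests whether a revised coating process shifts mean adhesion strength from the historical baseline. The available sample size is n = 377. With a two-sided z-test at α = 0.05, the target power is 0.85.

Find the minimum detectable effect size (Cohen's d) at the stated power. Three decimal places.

Need Φ(δ − 1.960) = 0.85, so δ = 1.960 + 1.036 = 2.996.
(Lower-tail contribution to power is negligible for δ > 0.)
δ = d·√n ⇒ d = δ/√n = 2.996/√377 = 0.1543.

d ≈ 0.154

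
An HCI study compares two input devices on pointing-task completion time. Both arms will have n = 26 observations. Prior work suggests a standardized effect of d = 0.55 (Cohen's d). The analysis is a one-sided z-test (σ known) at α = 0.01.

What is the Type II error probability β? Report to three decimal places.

β ≈ 0.634

Noncentrality parameter: δ = d·√(n/2) = 0.55 × √(26/2) = 1.9831
Critical value for a one-sided test at α = 0.01: z_α = 2.326.
Power = Φ(δ − 2.326) = Φ(-0.343) = 0.3657.
Type II error: β = 1 − power = 1 − 0.3657 = 0.6343.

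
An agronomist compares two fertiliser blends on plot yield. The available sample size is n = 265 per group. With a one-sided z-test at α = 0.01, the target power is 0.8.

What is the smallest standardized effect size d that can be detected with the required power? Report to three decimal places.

d ≈ 0.275

Need Φ(δ − 2.326) = 0.8, so δ = 2.326 + 0.842 = 3.168.
δ = d·√(n/2) ⇒ d = δ/√(n/2) = 3.168/√(265/2) = 0.2752.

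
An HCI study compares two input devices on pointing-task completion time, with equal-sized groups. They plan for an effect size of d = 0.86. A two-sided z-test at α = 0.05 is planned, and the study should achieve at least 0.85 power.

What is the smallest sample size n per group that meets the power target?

For power 0.85 need Φ(δ − z_{0.025}) = 0.85, so δ = z_{0.025} + z_{0.15} = 1.960 + 1.036 = 2.996.
(Ignoring the negligible lower-tail rejection probability gives the usual closed-form inversion.)
δ = d·√(n/2) ⇒ n = 2(δ/d)² = 2 × (2.996 / 0.86)² = 24.28.
Round up to the next whole unit.

n = 25 per group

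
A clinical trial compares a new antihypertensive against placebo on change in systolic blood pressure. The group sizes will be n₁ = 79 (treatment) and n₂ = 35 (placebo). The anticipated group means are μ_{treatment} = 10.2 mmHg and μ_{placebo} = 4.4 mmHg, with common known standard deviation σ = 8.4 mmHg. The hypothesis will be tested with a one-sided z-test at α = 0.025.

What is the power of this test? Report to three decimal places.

Standardized effect: d = |μ_{treatment} − μ_{placebo}| / σ = |10.2 − 4.4| / 8.4 = 0.6905
Noncentrality parameter: δ = d / √(1/n₁ + 1/n₂) = 0.6905 / √(1/79 + 1/35) = 3.4005
One-sided α = 0.025 → critical value z_{0.025} = 1.960.
Power = P(Z > 1.960 − δ) = Φ(1.441) = 0.9251.

Power ≈ 0.925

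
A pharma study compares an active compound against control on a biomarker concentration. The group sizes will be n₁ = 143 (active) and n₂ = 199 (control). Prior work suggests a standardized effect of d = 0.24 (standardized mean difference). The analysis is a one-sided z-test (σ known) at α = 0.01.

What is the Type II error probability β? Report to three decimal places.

Noncentrality parameter: δ = d / √(1/n₁ + 1/n₂) = 0.24 / √(1/143 + 1/199) = 2.1892
One-sided α = 0.01 → critical value z_{0.01} = 2.326.
Power = Φ(δ − 2.326) = Φ(-0.137) = 0.4455.
Type II error: β = 1 − power = 1 − 0.4455 = 0.5545.

β ≈ 0.555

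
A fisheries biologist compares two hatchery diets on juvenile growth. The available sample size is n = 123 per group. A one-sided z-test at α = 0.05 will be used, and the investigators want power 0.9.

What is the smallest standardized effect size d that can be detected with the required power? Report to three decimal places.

Required noncentrality: δ = z_{0.05} + z_{0.10} = 1.645 + 1.282 = 2.926.
δ = d·√(n/2) ⇒ d = δ/√(n/2) = 2.926/√(123/2) = 0.3732.

d ≈ 0.373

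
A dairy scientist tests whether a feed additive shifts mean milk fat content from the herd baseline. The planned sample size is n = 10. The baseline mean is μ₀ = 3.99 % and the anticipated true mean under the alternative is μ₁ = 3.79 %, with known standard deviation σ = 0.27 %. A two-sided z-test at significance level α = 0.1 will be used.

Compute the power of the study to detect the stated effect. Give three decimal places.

Power ≈ 0.757

Standardized effect: d = |μ₁ − μ₀| / σ = |3.79 − 3.99| / 0.27 = 0.7407
Noncentrality parameter: δ = d·√n = 0.7407 × √10 = 2.3424
Critical value for a two-sided test at α = 0.1: z_{α/2} = 1.645.
Power = Φ(δ − 1.645) + Φ(−δ − 1.645) = Φ(0.698) + Φ(-3.987) = 0.7573 + 0.0000 = 0.7573.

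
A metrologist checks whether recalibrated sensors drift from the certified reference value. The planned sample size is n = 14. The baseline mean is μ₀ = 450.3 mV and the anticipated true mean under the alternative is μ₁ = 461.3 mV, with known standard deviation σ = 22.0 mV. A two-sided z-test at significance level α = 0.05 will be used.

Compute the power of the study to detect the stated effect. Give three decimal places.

Standardized effect: d = |μ₁ − μ₀| / σ = |461.3 − 450.3| / 22.0 = 0.5000
Noncentrality parameter: λ = d·√n = 0.5000 × √14 = 1.8708
Critical value for a two-sided test at α = 0.05: z_{α/2} = 1.960.
Power = Φ(λ − 1.960) + Φ(−λ − 1.960) = Φ(-0.089) + Φ(-3.831) = 0.4645 + 0.0001 = 0.4646.

Power ≈ 0.465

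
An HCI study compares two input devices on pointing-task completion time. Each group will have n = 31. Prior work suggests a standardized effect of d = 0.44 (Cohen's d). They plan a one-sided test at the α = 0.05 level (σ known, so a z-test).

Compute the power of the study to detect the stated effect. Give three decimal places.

Noncentrality parameter: λ = d·√(n/2) = 0.44 × √(31/2) = 1.7323
One-sided α = 0.05 → critical value z_{0.05} = 1.645.
Power = P(Z > 1.645 − λ) = Φ(0.087) = 0.5348.

Power ≈ 0.535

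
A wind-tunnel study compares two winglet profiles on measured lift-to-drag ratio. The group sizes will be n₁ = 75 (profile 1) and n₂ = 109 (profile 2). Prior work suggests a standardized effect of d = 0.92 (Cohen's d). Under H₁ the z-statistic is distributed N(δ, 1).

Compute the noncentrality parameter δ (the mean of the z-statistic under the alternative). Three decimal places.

δ ≈ 6.132

δ = d / √(1/n₁ + 1/n₂) = 0.92 / √(1/75 + 1/109) = 6.1323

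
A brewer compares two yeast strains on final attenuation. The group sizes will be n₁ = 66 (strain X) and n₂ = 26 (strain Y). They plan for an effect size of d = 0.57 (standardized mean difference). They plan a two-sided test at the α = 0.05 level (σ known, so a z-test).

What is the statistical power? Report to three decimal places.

Power ≈ 0.692

Noncentrality parameter: δ = d / √(1/n₁ + 1/n₂) = 0.57 / √(1/66 + 1/26) = 2.4617
Critical value for a two-sided test at α = 0.05: z_{α/2} = 1.960.
Power = Φ(δ − 1.960) + Φ(−δ − 1.960) = Φ(0.502) + Φ(-4.422) = 0.6921 + 0.0000 = 0.6921.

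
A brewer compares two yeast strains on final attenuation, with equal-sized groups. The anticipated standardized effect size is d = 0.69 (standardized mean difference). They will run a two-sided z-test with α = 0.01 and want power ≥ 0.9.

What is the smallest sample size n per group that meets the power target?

Set Φ(δ − 2.576) = 0.9; then δ − 2.576 = Φ⁻¹(0.9) = 1.282, giving δ = 3.857.
(The Φ(−δ − z_{α/2}) term is vanishingly small for δ > 0 and is dropped in the standard sample-size formula.)
δ = d·√(n/2) ⇒ n = 2(δ/d)² = 2 × (3.857 / 0.69)² = 62.51.
Rounding up, n = 63 per group.

n = 63 per group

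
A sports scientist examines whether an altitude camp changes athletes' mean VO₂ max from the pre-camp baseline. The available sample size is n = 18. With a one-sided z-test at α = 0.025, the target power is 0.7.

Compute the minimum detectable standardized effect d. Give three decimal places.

d ≈ 0.586

Need Φ(δ − 1.960) = 0.7, so δ = 1.960 + 0.524 = 2.484.
δ = d·√n ⇒ d = δ/√n = 2.484/√18 = 0.5856.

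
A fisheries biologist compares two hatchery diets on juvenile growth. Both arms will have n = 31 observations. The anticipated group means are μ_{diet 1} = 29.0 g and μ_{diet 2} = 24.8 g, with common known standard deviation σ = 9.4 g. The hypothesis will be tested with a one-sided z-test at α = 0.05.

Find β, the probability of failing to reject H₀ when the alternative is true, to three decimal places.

β ≈ 0.455

Standardized effect: d = |μ_{diet 1} − μ_{diet 2}| / σ = |29.0 − 24.8| / 9.4 = 0.4468
Noncentrality parameter: λ = d·√(n/2) = 0.4468 × √(31/2) = 1.7591
Critical value for a one-sided test at α = 0.05: z_α = 1.645.
Power = Φ(λ − 1.645) = Φ(0.114) = 0.5455.
Type II error: β = 1 − power = 1 − 0.5455 = 0.4545.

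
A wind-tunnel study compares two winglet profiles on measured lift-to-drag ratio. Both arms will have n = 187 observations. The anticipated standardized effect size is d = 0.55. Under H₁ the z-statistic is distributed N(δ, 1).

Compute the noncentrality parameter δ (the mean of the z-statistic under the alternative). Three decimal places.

δ ≈ 5.318

The noncentrality parameter scales effect size by the design's sample-size factor: δ = d·√(n/2) = 0.55 × √(187/2) = 5.3182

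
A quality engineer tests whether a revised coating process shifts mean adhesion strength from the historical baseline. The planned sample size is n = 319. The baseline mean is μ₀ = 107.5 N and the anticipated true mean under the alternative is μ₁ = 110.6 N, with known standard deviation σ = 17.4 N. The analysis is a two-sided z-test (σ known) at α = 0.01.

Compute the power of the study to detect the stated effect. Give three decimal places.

Standardized effect: d = |μ₁ − μ₀| / σ = |110.6 − 107.5| / 17.4 = 0.1782
Noncentrality parameter: δ = d·√n = 0.1782 × √319 = 3.1821
Two-sided α = 0.01 → critical value z_{0.005} = 2.576.
Power = Φ(δ − 2.576) + Φ(−δ − 2.576) = Φ(0.606) + Φ(-5.758) = 0.7278 + 0.0000 = 0.7278.

Power ≈ 0.728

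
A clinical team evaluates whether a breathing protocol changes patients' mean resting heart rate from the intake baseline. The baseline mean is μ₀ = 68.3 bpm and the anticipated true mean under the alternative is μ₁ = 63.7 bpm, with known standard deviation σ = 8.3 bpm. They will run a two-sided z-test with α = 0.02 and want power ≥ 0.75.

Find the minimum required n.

Standardized effect: d = |μ₁ − μ₀| / σ = |63.7 − 68.3| / 8.3 = 0.5542
Set Φ(δ − 2.326) = 0.75; then δ − 2.326 = Φ⁻¹(0.75) = 0.674, giving δ = 3.001.
(For δ > 0 the lower-tail rejection region contributes negligibly to power, so the one-term inversion is standard.)
δ = d·√n ⇒ n = (δ/d)² = (3.001 / 0.5542)² = 29.32.
Rounding up, n = 30.

n = 30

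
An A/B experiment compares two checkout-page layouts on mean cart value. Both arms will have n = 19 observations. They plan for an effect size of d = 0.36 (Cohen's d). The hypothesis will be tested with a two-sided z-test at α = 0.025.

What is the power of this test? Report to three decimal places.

Power ≈ 0.129

Noncentrality parameter: δ = d·√(n/2) = 0.36 × √(19/2) = 1.1096
Two-sided α = 0.025 → critical value z_{0.0125} = 2.241.
Power = Φ(δ − 2.241) + Φ(−δ − 2.241) = Φ(-1.132) + Φ(-3.351) = 0.1289 + 0.0004 = 0.1293.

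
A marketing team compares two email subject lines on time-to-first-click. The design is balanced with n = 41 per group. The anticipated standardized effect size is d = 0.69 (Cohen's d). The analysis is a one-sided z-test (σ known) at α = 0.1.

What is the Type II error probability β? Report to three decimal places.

Noncentrality parameter: δ = d·√(n/2) = 0.69 × √(41/2) = 3.1241
One-sided α = 0.1 → critical value z_{0.1} = 1.282.
Power = P(Z > 1.282 − δ) = Φ(1.843) = 0.9673.
Type II error: β = 1 − power = 1 − 0.9673 = 0.0327.

β ≈ 0.033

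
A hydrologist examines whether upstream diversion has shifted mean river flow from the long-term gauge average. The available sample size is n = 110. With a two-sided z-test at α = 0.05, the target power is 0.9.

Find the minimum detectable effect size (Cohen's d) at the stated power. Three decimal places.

d ≈ 0.309

Required noncentrality: δ = z_{0.025} + z_{0.10} = 1.960 + 1.282 = 3.242.
(The second rejection-region term Φ(−δ − z_{α/2}) is negligible and dropped.)
δ = d·√n ⇒ d = δ/√n = 3.242/√110 = 0.3091.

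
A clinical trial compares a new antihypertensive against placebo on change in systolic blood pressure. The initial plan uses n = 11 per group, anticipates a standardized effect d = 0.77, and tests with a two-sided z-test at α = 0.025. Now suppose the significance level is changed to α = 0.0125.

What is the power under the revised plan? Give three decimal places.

Power ≈ 0.245

δ = d·√(n/2) = 0.77 × √(11/2) = 1.8058 (unchanged). New critical value: z_{0.0063} = 2.498.
Revised power = Φ(δ − 2.498) + Φ(−δ − 2.498) = Φ(-0.692) + Φ(-4.304) = 0.2445 + 0.0000 = 0.2445.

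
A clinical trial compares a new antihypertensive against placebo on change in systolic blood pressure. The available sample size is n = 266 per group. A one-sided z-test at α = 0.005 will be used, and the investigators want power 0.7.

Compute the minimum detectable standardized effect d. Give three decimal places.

d ≈ 0.269

Need Φ(δ − 2.576) = 0.7, so δ = 2.576 + 0.524 = 3.100.
δ = d·√(n/2) ⇒ d = δ/√(n/2) = 3.100/√(266/2) = 0.2688.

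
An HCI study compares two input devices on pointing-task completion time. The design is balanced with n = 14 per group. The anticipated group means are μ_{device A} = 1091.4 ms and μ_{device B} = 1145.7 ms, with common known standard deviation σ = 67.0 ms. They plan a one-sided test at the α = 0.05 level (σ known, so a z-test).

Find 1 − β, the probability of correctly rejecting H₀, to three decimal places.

Power ≈ 0.691

Standardized effect: d = |μ_{device A} − μ_{device B}| / σ = |1091.4 − 1145.7| / 67.0 = 0.8104
Noncentrality parameter: λ = d·√(n/2) = 0.8104 × √(14/2) = 2.1442
Critical value for a one-sided test at α = 0.05: z_α = 1.645.
Power = Φ(λ − 1.645) = Φ(0.499) = 0.6912.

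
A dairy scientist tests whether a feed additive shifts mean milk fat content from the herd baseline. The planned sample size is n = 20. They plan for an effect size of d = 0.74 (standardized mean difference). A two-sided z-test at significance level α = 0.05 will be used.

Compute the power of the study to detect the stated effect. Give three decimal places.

Power ≈ 0.911

Noncentrality parameter: δ = d·√n = 0.74 × √20 = 3.3094
Two-sided α = 0.05 → critical value z_{0.025} = 1.960.
Power = Φ(δ − 1.960) + Φ(−δ − 1.960) = Φ(1.349) + Φ(-5.269) = 0.9114 + 0.0000 = 0.9114.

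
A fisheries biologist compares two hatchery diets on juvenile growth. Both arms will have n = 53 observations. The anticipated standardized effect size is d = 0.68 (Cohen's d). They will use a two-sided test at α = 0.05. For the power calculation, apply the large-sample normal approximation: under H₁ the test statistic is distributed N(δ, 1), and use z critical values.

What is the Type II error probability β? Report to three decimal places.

Noncentrality parameter: δ = d·√(n/2) = 0.68 × √(53/2) = 3.5005
Critical value for a two-sided test at α = 0.05: z_{α/2} = 1.960.
Power = Φ(δ − 1.960) + Φ(−δ − 1.960) = Φ(1.541) + Φ(-5.460) = 0.9383 + 0.0000 = 0.9383.
Type II error: β = 1 − power = 1 − 0.9383 = 0.0617.

β ≈ 0.062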